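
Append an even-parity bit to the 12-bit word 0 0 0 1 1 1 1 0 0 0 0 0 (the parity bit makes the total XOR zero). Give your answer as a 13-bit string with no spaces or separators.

0001111000000

XOR of the 12 data bits: 0⊕0⊕0⊕1⊕1⊕1⊕1⊕0⊕0⊕0⊕0⊕0 = 0
Parity bit = 0 (so all 13 bits XOR to 0).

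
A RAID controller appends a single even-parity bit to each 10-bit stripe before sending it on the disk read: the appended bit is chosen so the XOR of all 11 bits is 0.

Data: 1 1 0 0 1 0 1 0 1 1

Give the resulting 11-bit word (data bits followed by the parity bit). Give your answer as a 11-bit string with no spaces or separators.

11001010110

XOR of the 10 data bits: 1⊕1⊕0⊕0⊕1⊕0⊕1⊕0⊕1⊕1 = 0
Parity bit = 0 (so all 11 bits XOR to 0).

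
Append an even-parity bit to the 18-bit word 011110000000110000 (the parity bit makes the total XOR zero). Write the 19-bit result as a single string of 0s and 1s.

0111100000001100000

XOR of the 18 data bits: 0⊕1⊕1⊕1⊕1⊕0⊕0⊕0⊕0⊕0⊕0⊕0⊕1⊕1⊕0⊕0⊕0⊕0 = 0
Parity bit = 0 (so all 19 bits XOR to 0).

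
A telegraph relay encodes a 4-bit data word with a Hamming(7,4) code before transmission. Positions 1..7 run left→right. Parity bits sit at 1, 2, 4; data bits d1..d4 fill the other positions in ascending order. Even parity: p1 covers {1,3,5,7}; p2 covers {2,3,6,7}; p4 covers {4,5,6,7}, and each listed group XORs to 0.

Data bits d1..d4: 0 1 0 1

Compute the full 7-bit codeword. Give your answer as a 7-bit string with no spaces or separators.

Place data at non-parity positions: p1 p2 0 p4 1 0 1
p1 (pos 1,3,5,7): XOR of data positions = 0⊕1⊕1 = 0
p2 (pos 2,3,6,7): XOR of data positions = 0⊕0⊕1 = 1
p4 (pos 4,5,6,7): XOR of data positions = 1⊕0⊕1 = 0
Codeword: 0100101

0100101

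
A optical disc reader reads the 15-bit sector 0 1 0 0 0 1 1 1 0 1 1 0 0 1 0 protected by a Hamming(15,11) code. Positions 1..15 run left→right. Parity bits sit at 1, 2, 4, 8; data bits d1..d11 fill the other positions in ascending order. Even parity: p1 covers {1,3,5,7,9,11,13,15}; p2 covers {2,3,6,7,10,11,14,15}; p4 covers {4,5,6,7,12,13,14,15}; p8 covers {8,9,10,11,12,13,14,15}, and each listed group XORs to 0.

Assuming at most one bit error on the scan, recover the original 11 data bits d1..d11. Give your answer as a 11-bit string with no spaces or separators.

s1 (pos 1,3,5,7,9,11,13,15): 0⊕0⊕0⊕1⊕0⊕1⊕0⊕0 = 0
s2 (pos 2,3,6,7,10,11,14,15): 1⊕0⊕1⊕1⊕1⊕1⊕1⊕0 = 0
s4 (pos 4,5,6,7,12,13,14,15): 0⊕0⊕1⊕1⊕0⊕0⊕1⊕0 = 1
s8 (pos 8,9,10,11,12,13,14,15): 1⊕0⊕1⊕1⊕0⊕0⊕1⊕0 = 0
Syndrome s8…s1 = 0100 → error at position 4.
Flip position 4: 010001110110010 → 010101110110010
Read data bits from positions 3,5,6,7,9,10,11,12,13,14,15: 00110110010

00110110010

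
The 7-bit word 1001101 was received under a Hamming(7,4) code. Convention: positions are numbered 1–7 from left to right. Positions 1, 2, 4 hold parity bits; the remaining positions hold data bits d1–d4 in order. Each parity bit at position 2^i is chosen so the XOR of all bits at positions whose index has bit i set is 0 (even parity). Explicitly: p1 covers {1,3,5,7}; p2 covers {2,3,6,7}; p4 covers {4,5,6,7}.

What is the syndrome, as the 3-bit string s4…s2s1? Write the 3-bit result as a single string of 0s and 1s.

s1 (pos 1,3,5,7): 1⊕0⊕1⊕1 = 1
s2 (pos 2,3,6,7): 0⊕0⊕0⊕1 = 1
s4 (pos 4,5,6,7): 1⊕1⊕0⊕1 = 1
Syndrome s4…s1 = 111 → error at position 7.

111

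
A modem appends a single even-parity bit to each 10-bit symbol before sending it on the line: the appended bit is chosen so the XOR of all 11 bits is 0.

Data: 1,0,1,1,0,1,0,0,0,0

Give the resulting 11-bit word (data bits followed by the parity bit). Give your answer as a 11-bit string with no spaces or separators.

10110100000

XOR of the 10 data bits: 1⊕0⊕1⊕1⊕0⊕1⊕0⊕0⊕0⊕0 = 0
Parity bit = 0 (so all 11 bits XOR to 0).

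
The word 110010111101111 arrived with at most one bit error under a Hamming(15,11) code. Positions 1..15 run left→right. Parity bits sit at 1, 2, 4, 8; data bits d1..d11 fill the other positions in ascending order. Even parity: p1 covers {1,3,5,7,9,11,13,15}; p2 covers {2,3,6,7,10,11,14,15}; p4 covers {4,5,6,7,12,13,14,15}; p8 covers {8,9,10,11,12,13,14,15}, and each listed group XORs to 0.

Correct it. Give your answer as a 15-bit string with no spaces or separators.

110010111001111

s1 (pos 1,3,5,7,9,11,13,15): 1⊕0⊕1⊕1⊕1⊕0⊕1⊕1 = 0
s2 (pos 2,3,6,7,10,11,14,15): 1⊕0⊕0⊕1⊕1⊕0⊕1⊕1 = 1
s4 (pos 4,5,6,7,12,13,14,15): 0⊕1⊕0⊕1⊕1⊕1⊕1⊕1 = 0
s8 (pos 8,9,10,11,12,13,14,15): 1⊕1⊕1⊕0⊕1⊕1⊕1⊕1 = 1
Syndrome s8…s1 = 1010 → error at position 10.
Flip position 10: 110010111101111 → 110010111001111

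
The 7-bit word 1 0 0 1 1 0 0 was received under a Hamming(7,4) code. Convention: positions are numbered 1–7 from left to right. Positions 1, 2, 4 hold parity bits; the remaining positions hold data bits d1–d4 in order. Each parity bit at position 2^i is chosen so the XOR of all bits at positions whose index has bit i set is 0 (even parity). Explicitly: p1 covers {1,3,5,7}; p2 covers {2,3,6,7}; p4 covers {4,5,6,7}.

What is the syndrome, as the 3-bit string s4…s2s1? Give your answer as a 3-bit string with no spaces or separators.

s1 (pos 1,3,5,7): 1⊕0⊕1⊕0 = 0
s2 (pos 2,3,6,7): 0⊕0⊕0⊕0 = 0
s4 (pos 4,5,6,7): 1⊕1⊕0⊕0 = 0
Syndrome s4…s1 = 000 → no error.

000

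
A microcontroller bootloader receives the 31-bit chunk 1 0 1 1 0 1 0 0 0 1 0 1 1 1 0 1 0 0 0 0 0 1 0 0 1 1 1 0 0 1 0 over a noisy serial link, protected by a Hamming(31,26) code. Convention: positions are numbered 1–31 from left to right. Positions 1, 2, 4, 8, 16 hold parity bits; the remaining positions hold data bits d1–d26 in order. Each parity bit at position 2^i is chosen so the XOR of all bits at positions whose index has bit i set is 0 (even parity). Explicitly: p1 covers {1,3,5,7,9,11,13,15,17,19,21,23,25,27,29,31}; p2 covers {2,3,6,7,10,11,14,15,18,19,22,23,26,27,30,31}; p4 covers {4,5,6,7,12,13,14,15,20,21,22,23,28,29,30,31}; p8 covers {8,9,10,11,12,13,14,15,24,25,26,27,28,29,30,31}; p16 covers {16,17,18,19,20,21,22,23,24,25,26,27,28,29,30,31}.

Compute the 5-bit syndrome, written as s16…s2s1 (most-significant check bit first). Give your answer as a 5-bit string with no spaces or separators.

00101

s1 (pos 1,3,5,7,9,11,13,15,17,19,21,23,25,27,29,31): 1⊕1⊕0⊕0⊕0⊕0⊕1⊕0⊕0⊕0⊕0⊕0⊕1⊕1⊕0⊕0 = 1
s2 (pos 2,3,6,7,10,11,14,15,18,19,22,23,26,27,30,31): 0⊕1⊕1⊕0⊕1⊕0⊕1⊕0⊕0⊕0⊕1⊕0⊕1⊕1⊕1⊕0 = 0
s4 (pos 4,5,6,7,12,13,14,15,20,21,22,23,28,29,30,31): 1⊕0⊕1⊕0⊕1⊕1⊕1⊕0⊕0⊕0⊕1⊕0⊕0⊕0⊕1⊕0 = 1
s8 (pos 8,9,10,11,12,13,14,15,24,25,26,27,28,29,30,31): 0⊕0⊕1⊕0⊕1⊕1⊕1⊕0⊕0⊕1⊕1⊕1⊕0⊕0⊕1⊕0 = 0
s16 (pos 16,17,18,19,20,21,22,23,24,25,26,27,28,29,30,31): 1⊕0⊕0⊕0⊕0⊕0⊕1⊕0⊕0⊕1⊕1⊕1⊕0⊕0⊕1⊕0 = 0
Syndrome s16…s1 = 00101 → error at position 5.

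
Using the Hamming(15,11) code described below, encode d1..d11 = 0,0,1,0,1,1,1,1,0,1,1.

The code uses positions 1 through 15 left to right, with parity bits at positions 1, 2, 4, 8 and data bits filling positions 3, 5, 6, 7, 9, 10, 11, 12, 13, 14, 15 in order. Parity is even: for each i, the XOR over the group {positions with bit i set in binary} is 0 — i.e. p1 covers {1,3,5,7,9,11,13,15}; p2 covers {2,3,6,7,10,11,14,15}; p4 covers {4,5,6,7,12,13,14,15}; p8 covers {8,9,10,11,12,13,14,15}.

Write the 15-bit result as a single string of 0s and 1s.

Place data at non-parity positions: p1 p2 0 p4 0 1 0 p8 1 1 1 1 0 1 1
p1 (pos 1,3,5,7,9,11,13,15): XOR of data positions = 0⊕0⊕0⊕1⊕1⊕0⊕1 = 1
p2 (pos 2,3,6,7,10,11,14,15): XOR of data positions = 0⊕1⊕0⊕1⊕1⊕1⊕1 = 1
p4 (pos 4,5,6,7,12,13,14,15): XOR of data positions = 0⊕1⊕0⊕1⊕0⊕1⊕1 = 0
p8 (pos 8,9,10,11,12,13,14,15): XOR of data positions = 1⊕1⊕1⊕1⊕0⊕1⊕1 = 0
Codeword: 110001001111011

110001001111011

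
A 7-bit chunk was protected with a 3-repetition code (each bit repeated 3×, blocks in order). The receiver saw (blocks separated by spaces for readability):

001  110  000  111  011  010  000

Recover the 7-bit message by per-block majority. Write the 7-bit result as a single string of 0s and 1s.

0101100

Block 1 (001): 1 one → 0
Block 2 (110): 2 ones → 1
Block 3 (000): 0 ones → 0
Block 4 (111): 3 ones → 1
Block 5 (011): 2 ones → 1
Block 6 (010): 1 one → 0
Block 7 (000): 0 ones → 0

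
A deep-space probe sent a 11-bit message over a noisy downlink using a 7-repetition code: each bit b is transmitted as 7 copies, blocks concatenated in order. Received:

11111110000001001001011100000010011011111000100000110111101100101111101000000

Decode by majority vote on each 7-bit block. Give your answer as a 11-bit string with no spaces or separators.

10000101110

Block 1 (1111111): 7 ones → 1
Block 2 (0000001): 1 one → 0
Block 3 (0010010): 2 ones → 0
Block 4 (1110000): 3 ones → 0
Block 5 (0010011): 3 ones → 0
Block 6 (0111110): 5 ones → 1
Block 7 (0010000): 1 one → 0
Block 8 (0110111): 5 ones → 1
Block 9 (1011001): 4 ones → 1
Block 10 (0111110): 5 ones → 1
Block 11 (1000000): 1 one → 0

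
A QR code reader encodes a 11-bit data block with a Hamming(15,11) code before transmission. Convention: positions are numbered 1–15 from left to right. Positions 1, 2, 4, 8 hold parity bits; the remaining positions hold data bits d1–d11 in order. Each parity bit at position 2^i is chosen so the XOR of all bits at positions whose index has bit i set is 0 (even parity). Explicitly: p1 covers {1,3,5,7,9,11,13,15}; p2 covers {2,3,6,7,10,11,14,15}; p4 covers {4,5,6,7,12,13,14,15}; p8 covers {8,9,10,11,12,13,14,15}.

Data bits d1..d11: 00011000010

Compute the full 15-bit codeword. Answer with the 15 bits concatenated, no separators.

000000101000010

Place data at non-parity positions: p1 p2 0 p4 0 0 1 p8 1 0 0 0 0 1 0
p1 (pos 1,3,5,7,9,11,13,15): XOR of data positions = 0⊕0⊕1⊕1⊕0⊕0⊕0 = 0
p2 (pos 2,3,6,7,10,11,14,15): XOR of data positions = 0⊕0⊕1⊕0⊕0⊕1⊕0 = 0
p4 (pos 4,5,6,7,12,13,14,15): XOR of data positions = 0⊕0⊕1⊕0⊕0⊕1⊕0 = 0
p8 (pos 8,9,10,11,12,13,14,15): XOR of data positions = 1⊕0⊕0⊕0⊕0⊕1⊕0 = 0
Codeword: 000000101000010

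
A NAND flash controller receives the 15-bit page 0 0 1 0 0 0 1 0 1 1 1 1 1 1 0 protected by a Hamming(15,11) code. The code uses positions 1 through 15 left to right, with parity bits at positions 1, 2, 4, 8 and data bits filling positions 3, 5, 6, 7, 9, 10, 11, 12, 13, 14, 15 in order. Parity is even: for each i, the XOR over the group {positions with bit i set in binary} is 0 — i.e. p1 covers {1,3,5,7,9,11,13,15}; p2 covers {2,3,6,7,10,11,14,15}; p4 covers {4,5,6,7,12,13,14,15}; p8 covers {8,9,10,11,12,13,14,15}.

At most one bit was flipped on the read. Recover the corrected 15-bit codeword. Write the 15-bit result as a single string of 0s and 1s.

s1 (pos 1,3,5,7,9,11,13,15): 0⊕1⊕0⊕1⊕1⊕1⊕1⊕0 = 1
s2 (pos 2,3,6,7,10,11,14,15): 0⊕1⊕0⊕1⊕1⊕1⊕1⊕0 = 1
s4 (pos 4,5,6,7,12,13,14,15): 0⊕0⊕0⊕1⊕1⊕1⊕1⊕0 = 0
s8 (pos 8,9,10,11,12,13,14,15): 0⊕1⊕1⊕1⊕1⊕1⊕1⊕0 = 0
Syndrome s8…s1 = 0011 → error at position 3.
Flip position 3: 001000101111110 → 000000101111110

000000101111110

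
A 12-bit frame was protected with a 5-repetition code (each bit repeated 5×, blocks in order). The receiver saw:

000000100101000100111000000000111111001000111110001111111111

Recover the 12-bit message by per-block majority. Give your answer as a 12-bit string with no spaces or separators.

Block 1 (00000): 0 ones → 0
Block 2 (01001): 2 ones → 0
Block 3 (01000): 1 one → 0
Block 4 (10011): 3 ones → 1
Block 5 (10000): 1 one → 0
Block 6 (00000): 0 ones → 0
Block 7 (11111): 5 ones → 1
Block 8 (10010): 2 ones → 0
Block 9 (00111): 3 ones → 1
Block 10 (11000): 2 ones → 0
Block 11 (11111): 5 ones → 1
Block 12 (11111): 5 ones → 1

000100101011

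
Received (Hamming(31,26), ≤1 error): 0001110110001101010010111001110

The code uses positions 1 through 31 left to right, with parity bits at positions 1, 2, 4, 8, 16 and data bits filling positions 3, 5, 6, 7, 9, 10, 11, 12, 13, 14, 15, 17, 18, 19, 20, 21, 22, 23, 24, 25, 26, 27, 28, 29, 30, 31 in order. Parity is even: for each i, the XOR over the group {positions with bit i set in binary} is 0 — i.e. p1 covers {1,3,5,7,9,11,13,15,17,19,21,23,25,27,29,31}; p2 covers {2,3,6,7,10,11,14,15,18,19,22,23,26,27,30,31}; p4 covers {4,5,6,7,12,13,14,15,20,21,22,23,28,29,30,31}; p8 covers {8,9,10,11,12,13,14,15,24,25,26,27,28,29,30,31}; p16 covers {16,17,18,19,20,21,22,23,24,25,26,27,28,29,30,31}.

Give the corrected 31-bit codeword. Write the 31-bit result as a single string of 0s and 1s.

s1 (pos 1,3,5,7,9,11,13,15,17,19,21,23,25,27,29,31): 0⊕0⊕1⊕0⊕1⊕0⊕1⊕0⊕0⊕0⊕1⊕1⊕1⊕0⊕1⊕0 = 1
s2 (pos 2,3,6,7,10,11,14,15,18,19,22,23,26,27,30,31): 0⊕0⊕1⊕0⊕0⊕0⊕1⊕0⊕1⊕0⊕0⊕1⊕0⊕0⊕1⊕0 = 1
s4 (pos 4,5,6,7,12,13,14,15,20,21,22,23,28,29,30,31): 1⊕1⊕1⊕0⊕0⊕1⊕1⊕0⊕0⊕1⊕0⊕1⊕1⊕1⊕1⊕0 = 0
s8 (pos 8,9,10,11,12,13,14,15,24,25,26,27,28,29,30,31): 1⊕1⊕0⊕0⊕0⊕1⊕1⊕0⊕1⊕1⊕0⊕0⊕1⊕1⊕1⊕0 = 1
s16 (pos 16,17,18,19,20,21,22,23,24,25,26,27,28,29,30,31): 1⊕0⊕1⊕0⊕0⊕1⊕0⊕1⊕1⊕1⊕0⊕0⊕1⊕1⊕1⊕0 = 1
Syndrome s16…s1 = 11011 → error at position 27.
Flip position 27: 0001110110001101010010111001110 → 0001110110001101010010111011110

0001110110001101010010111011110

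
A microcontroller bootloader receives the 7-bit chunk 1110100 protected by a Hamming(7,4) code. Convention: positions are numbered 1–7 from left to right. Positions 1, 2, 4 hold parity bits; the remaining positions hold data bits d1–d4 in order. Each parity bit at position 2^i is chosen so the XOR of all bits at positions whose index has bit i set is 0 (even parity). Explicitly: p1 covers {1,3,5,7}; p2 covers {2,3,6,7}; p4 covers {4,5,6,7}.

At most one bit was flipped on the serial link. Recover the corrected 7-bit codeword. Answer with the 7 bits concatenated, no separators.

1110000

s1 (pos 1,3,5,7): 1⊕1⊕1⊕0 = 1
s2 (pos 2,3,6,7): 1⊕1⊕0⊕0 = 0
s4 (pos 4,5,6,7): 0⊕1⊕0⊕0 = 1
Syndrome s4…s1 = 101 → error at position 5.
Flip position 5: 1110100 → 1110000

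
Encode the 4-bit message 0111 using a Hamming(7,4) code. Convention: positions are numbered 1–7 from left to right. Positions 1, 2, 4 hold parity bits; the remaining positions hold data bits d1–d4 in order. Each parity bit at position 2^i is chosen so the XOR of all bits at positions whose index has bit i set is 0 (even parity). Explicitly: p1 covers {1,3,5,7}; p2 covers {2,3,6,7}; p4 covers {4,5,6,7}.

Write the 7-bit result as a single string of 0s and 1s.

0001111

Place data at non-parity positions: p1 p2 0 p4 1 1 1
p1 (pos 1,3,5,7): XOR of data positions = 0⊕1⊕1 = 0
p2 (pos 2,3,6,7): XOR of data positions = 0⊕1⊕1 = 0
p4 (pos 4,5,6,7): XOR of data positions = 1⊕1⊕1 = 1
Codeword: 0001111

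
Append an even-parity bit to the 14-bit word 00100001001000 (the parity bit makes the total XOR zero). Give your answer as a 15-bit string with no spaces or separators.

001000010010001

XOR of the 14 data bits: 0⊕0⊕1⊕0⊕0⊕0⊕0⊕1⊕0⊕0⊕1⊕0⊕0⊕0 = 1
Parity bit = 1 (so all 15 bits XOR to 0).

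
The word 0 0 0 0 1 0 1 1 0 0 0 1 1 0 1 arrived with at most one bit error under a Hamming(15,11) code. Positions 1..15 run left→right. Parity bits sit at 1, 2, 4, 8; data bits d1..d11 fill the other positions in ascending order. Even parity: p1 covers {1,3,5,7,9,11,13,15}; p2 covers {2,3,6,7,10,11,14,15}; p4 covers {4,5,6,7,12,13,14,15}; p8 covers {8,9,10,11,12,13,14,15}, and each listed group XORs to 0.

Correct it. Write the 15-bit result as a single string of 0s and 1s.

000110110001101

s1 (pos 1,3,5,7,9,11,13,15): 0⊕0⊕1⊕1⊕0⊕0⊕1⊕1 = 0
s2 (pos 2,3,6,7,10,11,14,15): 0⊕0⊕0⊕1⊕0⊕0⊕0⊕1 = 0
s4 (pos 4,5,6,7,12,13,14,15): 0⊕1⊕0⊕1⊕1⊕1⊕0⊕1 = 1
s8 (pos 8,9,10,11,12,13,14,15): 1⊕0⊕0⊕0⊕1⊕1⊕0⊕1 = 0
Syndrome s8…s1 = 0100 → error at position 4.
Flip position 4: 000010110001101 → 000110110001101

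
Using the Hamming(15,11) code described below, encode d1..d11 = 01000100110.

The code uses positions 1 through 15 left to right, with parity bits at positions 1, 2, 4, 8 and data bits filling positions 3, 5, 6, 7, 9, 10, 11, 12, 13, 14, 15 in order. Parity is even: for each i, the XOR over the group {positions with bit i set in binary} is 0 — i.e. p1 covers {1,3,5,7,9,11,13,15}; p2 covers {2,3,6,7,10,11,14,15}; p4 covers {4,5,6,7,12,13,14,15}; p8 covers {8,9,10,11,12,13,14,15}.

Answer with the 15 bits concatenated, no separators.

Place data at non-parity positions: p1 p2 0 p4 1 0 0 p8 0 1 0 0 1 1 0
p1 (pos 1,3,5,7,9,11,13,15): XOR of data positions = 0⊕1⊕0⊕0⊕0⊕1⊕0 = 0
p2 (pos 2,3,6,7,10,11,14,15): XOR of data positions = 0⊕0⊕0⊕1⊕0⊕1⊕0 = 0
p4 (pos 4,5,6,7,12,13,14,15): XOR of data positions = 1⊕0⊕0⊕0⊕1⊕1⊕0 = 1
p8 (pos 8,9,10,11,12,13,14,15): XOR of data positions = 0⊕1⊕0⊕0⊕1⊕1⊕0 = 1
Codeword: 000110010100110

000110010100110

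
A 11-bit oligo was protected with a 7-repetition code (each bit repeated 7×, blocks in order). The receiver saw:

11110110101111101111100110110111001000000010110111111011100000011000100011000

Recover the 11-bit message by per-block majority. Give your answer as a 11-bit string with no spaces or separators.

11111011000

Block 1 (1111011): 6 ones → 1
Block 2 (0101111): 5 ones → 1
Block 3 (1011111): 6 ones → 1
Block 4 (0011011): 4 ones → 1
Block 5 (0111001): 4 ones → 1
Block 6 (0000000): 0 ones → 0
Block 7 (1011011): 5 ones → 1
Block 8 (1111011): 6 ones → 1
Block 9 (1000000): 1 one → 0
Block 10 (1100010): 3 ones → 0
Block 11 (0011000): 2 ones → 0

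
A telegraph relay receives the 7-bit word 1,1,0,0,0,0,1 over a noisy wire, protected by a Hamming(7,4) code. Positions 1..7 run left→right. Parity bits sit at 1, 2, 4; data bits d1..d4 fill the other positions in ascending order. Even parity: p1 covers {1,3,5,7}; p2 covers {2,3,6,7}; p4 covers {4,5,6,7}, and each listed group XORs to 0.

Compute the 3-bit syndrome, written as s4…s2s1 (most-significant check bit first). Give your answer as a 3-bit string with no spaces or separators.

s1 (pos 1,3,5,7): 1⊕0⊕0⊕1 = 0
s2 (pos 2,3,6,7): 1⊕0⊕0⊕1 = 0
s4 (pos 4,5,6,7): 0⊕0⊕0⊕1 = 1
Syndrome s4…s1 = 100 → error at position 4.

100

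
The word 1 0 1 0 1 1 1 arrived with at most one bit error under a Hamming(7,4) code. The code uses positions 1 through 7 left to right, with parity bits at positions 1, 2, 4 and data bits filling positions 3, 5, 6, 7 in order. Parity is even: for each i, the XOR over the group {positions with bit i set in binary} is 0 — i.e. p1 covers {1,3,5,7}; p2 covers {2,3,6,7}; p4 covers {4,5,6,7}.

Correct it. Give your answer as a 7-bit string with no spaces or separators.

s1 (pos 1,3,5,7): 1⊕1⊕1⊕1 = 0
s2 (pos 2,3,6,7): 0⊕1⊕1⊕1 = 1
s4 (pos 4,5,6,7): 0⊕1⊕1⊕1 = 1
Syndrome s4…s1 = 110 → error at position 6.
Flip position 6: 1010111 → 1010101

1010101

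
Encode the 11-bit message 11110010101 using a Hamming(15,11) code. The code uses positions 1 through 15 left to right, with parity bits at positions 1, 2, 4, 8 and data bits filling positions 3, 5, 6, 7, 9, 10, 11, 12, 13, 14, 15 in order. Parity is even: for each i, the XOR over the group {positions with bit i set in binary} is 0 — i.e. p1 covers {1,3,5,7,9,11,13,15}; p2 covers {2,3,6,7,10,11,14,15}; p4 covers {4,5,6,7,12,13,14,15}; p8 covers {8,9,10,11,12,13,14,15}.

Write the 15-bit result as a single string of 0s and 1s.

011111110010101

Place data at non-parity positions: p1 p2 1 p4 1 1 1 p8 0 0 1 0 1 0 1
p1 (pos 1,3,5,7,9,11,13,15): XOR of data positions = 1⊕1⊕1⊕0⊕1⊕1⊕1 = 0
p2 (pos 2,3,6,7,10,11,14,15): XOR of data positions = 1⊕1⊕1⊕0⊕1⊕0⊕1 = 1
p4 (pos 4,5,6,7,12,13,14,15): XOR of data positions = 1⊕1⊕1⊕0⊕1⊕0⊕1 = 1
p8 (pos 8,9,10,11,12,13,14,15): XOR of data positions = 0⊕0⊕1⊕0⊕1⊕0⊕1 = 1
Codeword: 011111110010101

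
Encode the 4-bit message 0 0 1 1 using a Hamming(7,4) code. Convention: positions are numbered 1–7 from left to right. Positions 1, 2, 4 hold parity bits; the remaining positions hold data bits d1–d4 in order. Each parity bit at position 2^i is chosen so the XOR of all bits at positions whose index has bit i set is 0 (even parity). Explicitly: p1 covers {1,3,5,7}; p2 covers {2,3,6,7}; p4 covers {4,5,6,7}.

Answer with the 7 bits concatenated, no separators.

Place data at non-parity positions: p1 p2 0 p4 0 1 1
p1 (pos 1,3,5,7): XOR of data positions = 0⊕0⊕1 = 1
p2 (pos 2,3,6,7): XOR of data positions = 0⊕1⊕1 = 0
p4 (pos 4,5,6,7): XOR of data positions = 0⊕1⊕1 = 0
Codeword: 1000011

1000011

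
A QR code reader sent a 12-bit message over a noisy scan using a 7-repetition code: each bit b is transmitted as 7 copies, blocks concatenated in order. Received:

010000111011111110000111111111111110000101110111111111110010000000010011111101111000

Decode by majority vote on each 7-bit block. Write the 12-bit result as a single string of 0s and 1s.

Block 1 (0100001): 2 ones → 0
Block 2 (1101111): 6 ones → 1
Block 3 (1110000): 3 ones → 0
Block 4 (1111111): 7 ones → 1
Block 5 (1111111): 7 ones → 1
Block 6 (0000101): 2 ones → 0
Block 7 (1101111): 6 ones → 1
Block 8 (1111111): 7 ones → 1
Block 9 (0010000): 1 one → 0
Block 10 (0000100): 1 one → 0
Block 11 (1111110): 6 ones → 1
Block 12 (1111000): 4 ones → 1

010110110011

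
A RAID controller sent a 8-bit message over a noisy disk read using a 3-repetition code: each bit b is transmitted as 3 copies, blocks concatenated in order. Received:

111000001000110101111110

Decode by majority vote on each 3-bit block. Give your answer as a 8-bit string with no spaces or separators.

Block 1 (111): 3 ones → 1
Block 2 (000): 0 ones → 0
Block 3 (001): 1 one → 0
Block 4 (000): 0 ones → 0
Block 5 (110): 2 ones → 1
Block 6 (101): 2 ones → 1
Block 7 (111): 3 ones → 1
Block 8 (110): 2 ones → 1

10001111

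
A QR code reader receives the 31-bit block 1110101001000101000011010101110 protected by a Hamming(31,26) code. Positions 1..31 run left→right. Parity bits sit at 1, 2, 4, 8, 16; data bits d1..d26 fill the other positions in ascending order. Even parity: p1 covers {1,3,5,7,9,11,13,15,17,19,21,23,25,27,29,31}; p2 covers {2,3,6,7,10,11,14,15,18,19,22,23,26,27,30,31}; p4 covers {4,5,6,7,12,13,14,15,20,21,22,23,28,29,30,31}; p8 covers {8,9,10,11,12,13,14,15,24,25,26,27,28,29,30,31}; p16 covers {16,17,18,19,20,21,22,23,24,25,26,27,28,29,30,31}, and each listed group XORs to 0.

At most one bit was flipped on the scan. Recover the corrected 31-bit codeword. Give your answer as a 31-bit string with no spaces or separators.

1110101101000101000011010101110

s1 (pos 1,3,5,7,9,11,13,15,17,19,21,23,25,27,29,31): 1⊕1⊕1⊕1⊕0⊕0⊕0⊕0⊕0⊕0⊕1⊕0⊕0⊕0⊕1⊕0 = 0
s2 (pos 2,3,6,7,10,11,14,15,18,19,22,23,26,27,30,31): 1⊕1⊕0⊕1⊕1⊕0⊕1⊕0⊕0⊕0⊕1⊕0⊕1⊕0⊕1⊕0 = 0
s4 (pos 4,5,6,7,12,13,14,15,20,21,22,23,28,29,30,31): 0⊕1⊕0⊕1⊕0⊕0⊕1⊕0⊕0⊕1⊕1⊕0⊕1⊕1⊕1⊕0 = 0
s8 (pos 8,9,10,11,12,13,14,15,24,25,26,27,28,29,30,31): 0⊕0⊕1⊕0⊕0⊕0⊕1⊕0⊕1⊕0⊕1⊕0⊕1⊕1⊕1⊕0 = 1
s16 (pos 16,17,18,19,20,21,22,23,24,25,26,27,28,29,30,31): 1⊕0⊕0⊕0⊕0⊕1⊕1⊕0⊕1⊕0⊕1⊕0⊕1⊕1⊕1⊕0 = 0
Syndrome s16…s1 = 01000 → error at position 8.
Flip position 8: 1110101001000101000011010101110 → 1110101101000101000011010101110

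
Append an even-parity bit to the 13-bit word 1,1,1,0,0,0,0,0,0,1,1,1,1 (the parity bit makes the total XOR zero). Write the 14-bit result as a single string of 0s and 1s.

11100000011111

XOR of the 13 data bits: 1⊕1⊕1⊕0⊕0⊕0⊕0⊕0⊕0⊕1⊕1⊕1⊕1 = 1
Parity bit = 1 (so all 14 bits XOR to 0).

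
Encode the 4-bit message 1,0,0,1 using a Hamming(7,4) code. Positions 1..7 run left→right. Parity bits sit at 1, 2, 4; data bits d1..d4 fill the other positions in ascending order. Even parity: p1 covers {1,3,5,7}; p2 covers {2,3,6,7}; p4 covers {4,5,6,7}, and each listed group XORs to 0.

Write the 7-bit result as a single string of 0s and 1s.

0011001

Place data at non-parity positions: p1 p2 1 p4 0 0 1
p1 (pos 1,3,5,7): XOR of data positions = 1⊕0⊕1 = 0
p2 (pos 2,3,6,7): XOR of data positions = 1⊕0⊕1 = 0
p4 (pos 4,5,6,7): XOR of data positions = 0⊕0⊕1 = 1
Codeword: 0011001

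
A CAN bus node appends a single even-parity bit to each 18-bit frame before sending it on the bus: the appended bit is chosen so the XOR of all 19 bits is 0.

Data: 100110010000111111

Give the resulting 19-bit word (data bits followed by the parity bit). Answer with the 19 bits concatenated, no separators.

XOR of the 18 data bits: 1⊕0⊕0⊕1⊕1⊕0⊕0⊕1⊕0⊕0⊕0⊕0⊕1⊕1⊕1⊕1⊕1⊕1 = 0
Parity bit = 0 (so all 19 bits XOR to 0).

1001100100001111110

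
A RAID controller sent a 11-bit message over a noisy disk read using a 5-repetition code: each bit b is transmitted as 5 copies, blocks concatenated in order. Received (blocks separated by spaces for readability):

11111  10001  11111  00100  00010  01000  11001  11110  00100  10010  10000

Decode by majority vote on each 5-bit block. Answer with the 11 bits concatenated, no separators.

Block 1 (11111): 5 ones → 1
Block 2 (10001): 2 ones → 0
Block 3 (11111): 5 ones → 1
Block 4 (00100): 1 one → 0
Block 5 (00010): 1 one → 0
Block 6 (01000): 1 one → 0
Block 7 (11001): 3 ones → 1
Block 8 (11110): 4 ones → 1
Block 9 (00100): 1 one → 0
Block 10 (10010): 2 ones → 0
Block 11 (10000): 1 one → 0

10100011000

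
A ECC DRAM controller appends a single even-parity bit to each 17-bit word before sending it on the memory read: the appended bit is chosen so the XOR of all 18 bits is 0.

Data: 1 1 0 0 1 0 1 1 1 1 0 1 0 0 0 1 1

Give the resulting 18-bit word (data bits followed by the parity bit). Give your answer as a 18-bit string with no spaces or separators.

110010111101000110

XOR of the 17 data bits: 1⊕1⊕0⊕0⊕1⊕0⊕1⊕1⊕1⊕1⊕0⊕1⊕0⊕0⊕0⊕1⊕1 = 0
Parity bit = 0 (so all 18 bits XOR to 0).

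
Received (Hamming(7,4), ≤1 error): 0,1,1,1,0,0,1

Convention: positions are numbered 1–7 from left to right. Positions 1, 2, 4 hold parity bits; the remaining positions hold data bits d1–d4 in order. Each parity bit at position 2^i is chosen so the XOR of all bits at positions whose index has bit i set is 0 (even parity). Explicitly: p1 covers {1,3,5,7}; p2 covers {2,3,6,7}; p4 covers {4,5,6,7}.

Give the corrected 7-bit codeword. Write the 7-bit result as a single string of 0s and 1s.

s1 (pos 1,3,5,7): 0⊕1⊕0⊕1 = 0
s2 (pos 2,3,6,7): 1⊕1⊕0⊕1 = 1
s4 (pos 4,5,6,7): 1⊕0⊕0⊕1 = 0
Syndrome s4…s1 = 010 → error at position 2.
Flip position 2: 0111001 → 0011001

0011001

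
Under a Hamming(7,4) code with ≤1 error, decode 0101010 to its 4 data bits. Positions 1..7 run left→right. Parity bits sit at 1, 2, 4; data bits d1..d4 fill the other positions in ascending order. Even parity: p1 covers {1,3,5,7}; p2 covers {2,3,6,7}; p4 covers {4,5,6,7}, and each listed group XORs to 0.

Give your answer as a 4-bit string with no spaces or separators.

0010

s1 (pos 1,3,5,7): 0⊕0⊕0⊕0 = 0
s2 (pos 2,3,6,7): 1⊕0⊕1⊕0 = 0
s4 (pos 4,5,6,7): 1⊕0⊕1⊕0 = 0
Syndrome s4…s1 = 000 → no error.
Read data bits from positions 3,5,6,7: 0010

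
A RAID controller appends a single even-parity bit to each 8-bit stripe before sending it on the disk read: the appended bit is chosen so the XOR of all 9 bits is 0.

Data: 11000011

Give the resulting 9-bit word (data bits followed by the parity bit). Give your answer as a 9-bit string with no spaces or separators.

XOR of the 8 data bits: 1⊕1⊕0⊕0⊕0⊕0⊕1⊕1 = 0
Parity bit = 0 (so all 9 bits XOR to 0).

110000110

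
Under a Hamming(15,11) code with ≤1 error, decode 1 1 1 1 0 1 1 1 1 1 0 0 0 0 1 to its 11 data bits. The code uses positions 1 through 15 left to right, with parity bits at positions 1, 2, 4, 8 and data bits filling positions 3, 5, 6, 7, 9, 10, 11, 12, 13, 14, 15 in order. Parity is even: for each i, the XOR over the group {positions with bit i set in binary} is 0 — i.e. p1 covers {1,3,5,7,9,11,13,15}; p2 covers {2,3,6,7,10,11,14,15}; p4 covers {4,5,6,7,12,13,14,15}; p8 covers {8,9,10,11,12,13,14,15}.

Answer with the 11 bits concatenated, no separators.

10111100001

s1 (pos 1,3,5,7,9,11,13,15): 1⊕1⊕0⊕1⊕1⊕0⊕0⊕1 = 1
s2 (pos 2,3,6,7,10,11,14,15): 1⊕1⊕1⊕1⊕1⊕0⊕0⊕1 = 0
s4 (pos 4,5,6,7,12,13,14,15): 1⊕0⊕1⊕1⊕0⊕0⊕0⊕1 = 0
s8 (pos 8,9,10,11,12,13,14,15): 1⊕1⊕1⊕0⊕0⊕0⊕0⊕1 = 0
Syndrome s8…s1 = 0001 → error at position 1.
Flip position 1: 111101111100001 → 011101111100001
Read data bits from positions 3,5,6,7,9,10,11,12,13,14,15: 10111100001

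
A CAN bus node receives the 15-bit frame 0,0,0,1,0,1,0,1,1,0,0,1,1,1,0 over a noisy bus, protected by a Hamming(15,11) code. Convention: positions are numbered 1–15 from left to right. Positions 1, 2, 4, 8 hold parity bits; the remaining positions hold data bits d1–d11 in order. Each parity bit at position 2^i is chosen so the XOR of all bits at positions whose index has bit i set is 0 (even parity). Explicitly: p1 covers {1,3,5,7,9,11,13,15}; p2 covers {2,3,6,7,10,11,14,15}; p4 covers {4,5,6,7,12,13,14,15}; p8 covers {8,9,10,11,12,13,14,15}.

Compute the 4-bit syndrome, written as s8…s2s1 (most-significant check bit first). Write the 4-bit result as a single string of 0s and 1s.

1100

s1 (pos 1,3,5,7,9,11,13,15): 0⊕0⊕0⊕0⊕1⊕0⊕1⊕0 = 0
s2 (pos 2,3,6,7,10,11,14,15): 0⊕0⊕1⊕0⊕0⊕0⊕1⊕0 = 0
s4 (pos 4,5,6,7,12,13,14,15): 1⊕0⊕1⊕0⊕1⊕1⊕1⊕0 = 1
s8 (pos 8,9,10,11,12,13,14,15): 1⊕1⊕0⊕0⊕1⊕1⊕1⊕0 = 1
Syndrome s8…s1 = 1100 → error at position 12.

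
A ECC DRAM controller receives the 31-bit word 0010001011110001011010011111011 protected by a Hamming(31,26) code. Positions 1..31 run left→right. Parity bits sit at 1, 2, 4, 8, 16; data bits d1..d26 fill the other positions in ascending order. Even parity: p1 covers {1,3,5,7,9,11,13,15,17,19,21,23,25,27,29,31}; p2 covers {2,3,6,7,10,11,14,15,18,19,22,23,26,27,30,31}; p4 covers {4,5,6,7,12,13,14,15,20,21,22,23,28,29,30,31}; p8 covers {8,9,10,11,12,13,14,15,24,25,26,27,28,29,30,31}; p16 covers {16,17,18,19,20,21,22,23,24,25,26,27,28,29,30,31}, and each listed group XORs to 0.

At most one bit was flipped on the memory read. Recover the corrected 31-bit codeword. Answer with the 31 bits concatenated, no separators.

0010001011110001011010010111011

s1 (pos 1,3,5,7,9,11,13,15,17,19,21,23,25,27,29,31): 0⊕1⊕0⊕1⊕1⊕1⊕0⊕0⊕0⊕1⊕1⊕0⊕1⊕1⊕0⊕1 = 1
s2 (pos 2,3,6,7,10,11,14,15,18,19,22,23,26,27,30,31): 0⊕1⊕0⊕1⊕1⊕1⊕0⊕0⊕1⊕1⊕0⊕0⊕1⊕1⊕1⊕1 = 0
s4 (pos 4,5,6,7,12,13,14,15,20,21,22,23,28,29,30,31): 0⊕0⊕0⊕1⊕1⊕0⊕0⊕0⊕0⊕1⊕0⊕0⊕1⊕0⊕1⊕1 = 0
s8 (pos 8,9,10,11,12,13,14,15,24,25,26,27,28,29,30,31): 0⊕1⊕1⊕1⊕1⊕0⊕0⊕0⊕1⊕1⊕1⊕1⊕1⊕0⊕1⊕1 = 1
s16 (pos 16,17,18,19,20,21,22,23,24,25,26,27,28,29,30,31): 1⊕0⊕1⊕1⊕0⊕1⊕0⊕0⊕1⊕1⊕1⊕1⊕1⊕0⊕1⊕1 = 1
Syndrome s16…s1 = 11001 → error at position 25.
Flip position 25: 0010001011110001011010011111011 → 0010001011110001011010010111011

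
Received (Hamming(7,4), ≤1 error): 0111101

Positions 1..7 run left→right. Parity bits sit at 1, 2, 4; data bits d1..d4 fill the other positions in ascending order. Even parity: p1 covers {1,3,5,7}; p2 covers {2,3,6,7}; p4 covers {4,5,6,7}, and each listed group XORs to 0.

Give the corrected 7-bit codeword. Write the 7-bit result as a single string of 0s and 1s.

0111100

s1 (pos 1,3,5,7): 0⊕1⊕1⊕1 = 1
s2 (pos 2,3,6,7): 1⊕1⊕0⊕1 = 1
s4 (pos 4,5,6,7): 1⊕1⊕0⊕1 = 1
Syndrome s4…s1 = 111 → error at position 7.
Flip position 7: 0111101 → 0111100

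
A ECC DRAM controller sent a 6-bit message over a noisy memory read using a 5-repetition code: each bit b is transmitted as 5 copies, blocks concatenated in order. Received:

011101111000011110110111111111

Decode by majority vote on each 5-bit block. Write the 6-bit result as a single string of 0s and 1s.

Block 1 (01110): 3 ones → 1
Block 2 (11110): 4 ones → 1
Block 3 (00011): 2 ones → 0
Block 4 (11011): 4 ones → 1
Block 5 (01111): 4 ones → 1
Block 6 (11111): 5 ones → 1

110111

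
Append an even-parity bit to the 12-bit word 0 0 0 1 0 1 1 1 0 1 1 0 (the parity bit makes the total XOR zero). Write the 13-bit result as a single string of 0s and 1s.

XOR of the 12 data bits: 0⊕0⊕0⊕1⊕0⊕1⊕1⊕1⊕0⊕1⊕1⊕0 = 0
Parity bit = 0 (so all 13 bits XOR to 0).

0001011101100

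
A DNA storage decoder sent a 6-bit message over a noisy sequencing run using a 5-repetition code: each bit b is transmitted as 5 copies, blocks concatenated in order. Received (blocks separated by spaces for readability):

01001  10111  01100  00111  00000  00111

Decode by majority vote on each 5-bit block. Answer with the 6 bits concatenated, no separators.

010101

Block 1 (01001): 2 ones → 0
Block 2 (10111): 4 ones → 1
Block 3 (01100): 2 ones → 0
Block 4 (00111): 3 ones → 1
Block 5 (00000): 0 ones → 0
Block 6 (00111): 3 ones → 1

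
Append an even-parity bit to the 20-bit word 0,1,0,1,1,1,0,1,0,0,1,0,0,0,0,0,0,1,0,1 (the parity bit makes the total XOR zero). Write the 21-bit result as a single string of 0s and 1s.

010111010010000001010

XOR of the 20 data bits: 0⊕1⊕0⊕1⊕1⊕1⊕0⊕1⊕0⊕0⊕1⊕0⊕0⊕0⊕0⊕0⊕0⊕1⊕0⊕1 = 0
Parity bit = 0 (so all 21 bits XOR to 0).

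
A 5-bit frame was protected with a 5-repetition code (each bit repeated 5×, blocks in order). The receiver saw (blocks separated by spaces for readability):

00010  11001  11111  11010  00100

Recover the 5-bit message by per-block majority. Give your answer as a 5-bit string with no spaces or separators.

01110

Block 1 (00010): 1 one → 0
Block 2 (11001): 3 ones → 1
Block 3 (11111): 5 ones → 1
Block 4 (11010): 3 ones → 1
Block 5 (00100): 1 one → 0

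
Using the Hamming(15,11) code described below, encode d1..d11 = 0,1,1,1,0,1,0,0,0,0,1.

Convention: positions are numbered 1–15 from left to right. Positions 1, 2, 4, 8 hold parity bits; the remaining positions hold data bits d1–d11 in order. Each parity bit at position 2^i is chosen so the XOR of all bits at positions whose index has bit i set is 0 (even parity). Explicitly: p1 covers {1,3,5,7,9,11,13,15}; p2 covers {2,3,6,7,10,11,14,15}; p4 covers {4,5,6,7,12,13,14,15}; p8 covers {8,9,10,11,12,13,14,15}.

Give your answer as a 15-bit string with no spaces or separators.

Place data at non-parity positions: p1 p2 0 p4 1 1 1 p8 0 1 0 0 0 0 1
p1 (pos 1,3,5,7,9,11,13,15): XOR of data positions = 0⊕1⊕1⊕0⊕0⊕0⊕1 = 1
p2 (pos 2,3,6,7,10,11,14,15): XOR of data positions = 0⊕1⊕1⊕1⊕0⊕0⊕1 = 0
p4 (pos 4,5,6,7,12,13,14,15): XOR of data positions = 1⊕1⊕1⊕0⊕0⊕0⊕1 = 0
p8 (pos 8,9,10,11,12,13,14,15): XOR of data positions = 0⊕1⊕0⊕0⊕0⊕0⊕1 = 0
Codeword: 100011100100001

100011100100001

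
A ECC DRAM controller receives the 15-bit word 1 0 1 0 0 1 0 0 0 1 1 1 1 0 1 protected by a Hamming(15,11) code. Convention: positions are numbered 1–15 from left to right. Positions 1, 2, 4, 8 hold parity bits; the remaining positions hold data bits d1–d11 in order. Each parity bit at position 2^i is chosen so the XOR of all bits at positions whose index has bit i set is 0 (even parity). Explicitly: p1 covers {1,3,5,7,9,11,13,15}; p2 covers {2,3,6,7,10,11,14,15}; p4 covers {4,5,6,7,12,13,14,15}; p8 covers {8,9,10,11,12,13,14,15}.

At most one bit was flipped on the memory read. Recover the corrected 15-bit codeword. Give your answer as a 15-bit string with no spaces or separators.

101001000101101

s1 (pos 1,3,5,7,9,11,13,15): 1⊕1⊕0⊕0⊕0⊕1⊕1⊕1 = 1
s2 (pos 2,3,6,7,10,11,14,15): 0⊕1⊕1⊕0⊕1⊕1⊕0⊕1 = 1
s4 (pos 4,5,6,7,12,13,14,15): 0⊕0⊕1⊕0⊕1⊕1⊕0⊕1 = 0
s8 (pos 8,9,10,11,12,13,14,15): 0⊕0⊕1⊕1⊕1⊕1⊕0⊕1 = 1
Syndrome s8…s1 = 1011 → error at position 11.
Flip position 11: 101001000111101 → 101001000101101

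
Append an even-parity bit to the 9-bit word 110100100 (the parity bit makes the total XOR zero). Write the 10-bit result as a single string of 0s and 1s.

XOR of the 9 data bits: 1⊕1⊕0⊕1⊕0⊕0⊕1⊕0⊕0 = 0
Parity bit = 0 (so all 10 bits XOR to 0).

1101001000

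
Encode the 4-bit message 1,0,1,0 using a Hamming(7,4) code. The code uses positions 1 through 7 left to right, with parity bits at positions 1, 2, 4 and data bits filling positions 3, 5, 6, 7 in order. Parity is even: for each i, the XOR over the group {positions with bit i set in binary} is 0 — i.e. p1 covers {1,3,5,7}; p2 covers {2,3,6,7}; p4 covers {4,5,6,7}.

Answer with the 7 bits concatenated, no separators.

Place data at non-parity positions: p1 p2 1 p4 0 1 0
p1 (pos 1,3,5,7): XOR of data positions = 1⊕0⊕0 = 1
p2 (pos 2,3,6,7): XOR of data positions = 1⊕1⊕0 = 0
p4 (pos 4,5,6,7): XOR of data positions = 0⊕1⊕0 = 1
Codeword: 1011010

1011010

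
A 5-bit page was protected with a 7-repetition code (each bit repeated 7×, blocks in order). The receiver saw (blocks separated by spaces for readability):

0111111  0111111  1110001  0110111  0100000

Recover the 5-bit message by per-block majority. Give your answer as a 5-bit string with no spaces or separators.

Block 1 (0111111): 6 ones → 1
Block 2 (0111111): 6 ones → 1
Block 3 (1110001): 4 ones → 1
Block 4 (0110111): 5 ones → 1
Block 5 (0100000): 1 one → 0

11110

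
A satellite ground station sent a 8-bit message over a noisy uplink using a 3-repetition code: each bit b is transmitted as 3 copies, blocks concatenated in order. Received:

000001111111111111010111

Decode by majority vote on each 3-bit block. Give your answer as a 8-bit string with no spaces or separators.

00111101

Block 1 (000): 0 ones → 0
Block 2 (001): 1 one → 0
Block 3 (111): 3 ones → 1
Block 4 (111): 3 ones → 1
Block 5 (111): 3 ones → 1
Block 6 (111): 3 ones → 1
Block 7 (010): 1 one → 0
Block 8 (111): 3 ones → 1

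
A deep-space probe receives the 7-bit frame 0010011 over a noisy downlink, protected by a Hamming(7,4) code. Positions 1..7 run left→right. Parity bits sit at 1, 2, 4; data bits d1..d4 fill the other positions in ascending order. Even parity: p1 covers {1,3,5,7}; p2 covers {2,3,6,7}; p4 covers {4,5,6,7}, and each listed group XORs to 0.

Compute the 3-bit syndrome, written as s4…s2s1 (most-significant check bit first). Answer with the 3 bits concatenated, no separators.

010

s1 (pos 1,3,5,7): 0⊕1⊕0⊕1 = 0
s2 (pos 2,3,6,7): 0⊕1⊕1⊕1 = 1
s4 (pos 4,5,6,7): 0⊕0⊕1⊕1 = 0
Syndrome s4…s1 = 010 → error at position 2.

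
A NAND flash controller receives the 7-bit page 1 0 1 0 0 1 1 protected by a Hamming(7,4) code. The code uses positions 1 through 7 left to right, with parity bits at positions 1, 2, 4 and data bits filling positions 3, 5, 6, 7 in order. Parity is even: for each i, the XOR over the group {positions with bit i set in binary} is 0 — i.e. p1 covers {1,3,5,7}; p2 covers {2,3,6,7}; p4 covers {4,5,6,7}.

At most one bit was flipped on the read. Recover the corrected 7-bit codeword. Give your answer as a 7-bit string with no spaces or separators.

1000011

s1 (pos 1,3,5,7): 1⊕1⊕0⊕1 = 1
s2 (pos 2,3,6,7): 0⊕1⊕1⊕1 = 1
s4 (pos 4,5,6,7): 0⊕0⊕1⊕1 = 0
Syndrome s4…s1 = 011 → error at position 3.
Flip position 3: 1010011 → 1000011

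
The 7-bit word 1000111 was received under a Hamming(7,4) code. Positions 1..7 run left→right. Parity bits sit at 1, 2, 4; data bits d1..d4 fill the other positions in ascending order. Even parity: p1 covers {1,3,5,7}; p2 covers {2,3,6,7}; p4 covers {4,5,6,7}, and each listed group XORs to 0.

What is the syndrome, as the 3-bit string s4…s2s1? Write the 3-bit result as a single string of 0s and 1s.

101

s1 (pos 1,3,5,7): 1⊕0⊕1⊕1 = 1
s2 (pos 2,3,6,7): 0⊕0⊕1⊕1 = 0
s4 (pos 4,5,6,7): 0⊕1⊕1⊕1 = 1
Syndrome s4…s1 = 101 → error at position 5.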